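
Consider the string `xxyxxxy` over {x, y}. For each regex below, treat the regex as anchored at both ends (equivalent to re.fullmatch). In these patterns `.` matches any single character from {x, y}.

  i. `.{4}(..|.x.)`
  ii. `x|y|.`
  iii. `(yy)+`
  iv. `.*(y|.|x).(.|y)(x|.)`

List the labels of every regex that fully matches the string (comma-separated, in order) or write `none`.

i, iv

i → match
ii → no match
iii → no match — must start with `yy`
iv → match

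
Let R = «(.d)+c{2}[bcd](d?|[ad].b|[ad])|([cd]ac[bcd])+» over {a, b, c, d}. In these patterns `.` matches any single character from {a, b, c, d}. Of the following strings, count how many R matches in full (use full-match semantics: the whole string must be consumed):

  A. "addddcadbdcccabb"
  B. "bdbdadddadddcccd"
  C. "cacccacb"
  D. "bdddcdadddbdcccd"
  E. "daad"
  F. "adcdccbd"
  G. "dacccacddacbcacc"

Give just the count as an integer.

5

A → no match
B → match
C → match
D → match
E → no match
F → match
G → match
Total matched: 5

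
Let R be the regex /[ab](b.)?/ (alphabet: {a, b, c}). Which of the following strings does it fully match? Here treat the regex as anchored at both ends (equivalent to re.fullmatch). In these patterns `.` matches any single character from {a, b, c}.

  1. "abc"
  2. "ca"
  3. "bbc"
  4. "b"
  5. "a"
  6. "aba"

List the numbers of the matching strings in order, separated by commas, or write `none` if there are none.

1 → match
2 → no match
3 → match
4 → match
5 → match
6 → match

1, 3, 4, 5, 6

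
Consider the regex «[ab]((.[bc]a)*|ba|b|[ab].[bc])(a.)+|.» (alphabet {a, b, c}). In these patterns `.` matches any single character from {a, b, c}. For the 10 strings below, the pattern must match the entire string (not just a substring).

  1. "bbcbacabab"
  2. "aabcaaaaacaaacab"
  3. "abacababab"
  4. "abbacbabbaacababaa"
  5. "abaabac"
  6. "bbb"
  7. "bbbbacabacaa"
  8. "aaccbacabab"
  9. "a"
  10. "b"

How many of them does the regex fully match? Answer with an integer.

1 → match
2 → match
3 → match
4 → match
5 → match
6 → no match
7 → match
8 → no match
9 → match
10 → match
Total matched: 8

8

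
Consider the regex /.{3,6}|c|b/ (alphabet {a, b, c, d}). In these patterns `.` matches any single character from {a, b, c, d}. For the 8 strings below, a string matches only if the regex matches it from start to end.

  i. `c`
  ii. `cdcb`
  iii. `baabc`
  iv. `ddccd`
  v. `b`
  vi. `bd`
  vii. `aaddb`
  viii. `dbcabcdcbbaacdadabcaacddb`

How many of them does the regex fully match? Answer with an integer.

i → match
ii → match
iii → match
iv → match
v → match
vi → no match
vii → match
viii → no match
Total matched: 6

6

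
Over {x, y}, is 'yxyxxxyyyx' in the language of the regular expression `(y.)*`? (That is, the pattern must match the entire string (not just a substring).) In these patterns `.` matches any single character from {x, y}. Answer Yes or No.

No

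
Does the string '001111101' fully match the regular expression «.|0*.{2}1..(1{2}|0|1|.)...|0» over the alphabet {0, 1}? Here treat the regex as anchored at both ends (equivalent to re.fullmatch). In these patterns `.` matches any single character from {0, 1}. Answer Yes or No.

Yes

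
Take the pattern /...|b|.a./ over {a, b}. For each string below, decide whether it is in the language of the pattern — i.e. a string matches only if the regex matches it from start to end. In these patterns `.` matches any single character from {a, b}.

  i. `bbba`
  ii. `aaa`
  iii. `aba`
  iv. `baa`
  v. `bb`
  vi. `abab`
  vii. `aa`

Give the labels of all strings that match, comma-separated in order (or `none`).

ii, iii, iv

i. `bbba` → no match
ii. `aaa` → match
iii. `aba` → match
iv. `baa` → match
v. `bb` → no match
vi. `abab` → no match
vii. `aa` → no match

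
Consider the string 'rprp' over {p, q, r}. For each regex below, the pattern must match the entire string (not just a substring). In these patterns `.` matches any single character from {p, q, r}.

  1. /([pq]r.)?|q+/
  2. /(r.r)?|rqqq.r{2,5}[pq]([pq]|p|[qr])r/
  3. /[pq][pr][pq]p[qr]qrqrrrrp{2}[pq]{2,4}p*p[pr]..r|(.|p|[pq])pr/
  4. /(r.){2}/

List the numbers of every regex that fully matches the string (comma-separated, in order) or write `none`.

4

1 → no match
2 → no match
3 → no match
4 → match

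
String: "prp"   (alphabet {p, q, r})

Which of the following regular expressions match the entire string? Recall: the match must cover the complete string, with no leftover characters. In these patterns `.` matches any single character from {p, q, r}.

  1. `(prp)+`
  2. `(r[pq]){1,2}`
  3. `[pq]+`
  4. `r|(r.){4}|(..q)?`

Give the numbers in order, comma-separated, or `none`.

1 → match
2 → no match — must start with "r"
3 → no match
4 → no match

1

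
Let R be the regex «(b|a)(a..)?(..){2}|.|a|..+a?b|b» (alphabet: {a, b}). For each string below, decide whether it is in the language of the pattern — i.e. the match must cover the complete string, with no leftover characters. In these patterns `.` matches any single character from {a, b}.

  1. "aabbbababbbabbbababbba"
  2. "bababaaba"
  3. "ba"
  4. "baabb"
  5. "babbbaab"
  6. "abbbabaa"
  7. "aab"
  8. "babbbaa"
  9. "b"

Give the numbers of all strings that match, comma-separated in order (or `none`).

4, 5, 7, 9

1 → no match
2 → no match
3 → no match
4 → match
5 → match
6 → no match
7 → match
8 → no match
9 → match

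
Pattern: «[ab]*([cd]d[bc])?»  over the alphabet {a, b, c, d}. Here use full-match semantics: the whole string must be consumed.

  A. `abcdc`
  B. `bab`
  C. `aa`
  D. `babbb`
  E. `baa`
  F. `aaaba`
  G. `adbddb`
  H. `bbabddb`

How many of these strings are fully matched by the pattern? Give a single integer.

7

A → match
B → match
C → match
D → match
E → match
F → match
G → no match
H → match
Total matched: 7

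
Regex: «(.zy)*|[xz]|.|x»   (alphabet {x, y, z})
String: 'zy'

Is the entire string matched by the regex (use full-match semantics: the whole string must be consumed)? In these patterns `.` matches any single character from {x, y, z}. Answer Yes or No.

No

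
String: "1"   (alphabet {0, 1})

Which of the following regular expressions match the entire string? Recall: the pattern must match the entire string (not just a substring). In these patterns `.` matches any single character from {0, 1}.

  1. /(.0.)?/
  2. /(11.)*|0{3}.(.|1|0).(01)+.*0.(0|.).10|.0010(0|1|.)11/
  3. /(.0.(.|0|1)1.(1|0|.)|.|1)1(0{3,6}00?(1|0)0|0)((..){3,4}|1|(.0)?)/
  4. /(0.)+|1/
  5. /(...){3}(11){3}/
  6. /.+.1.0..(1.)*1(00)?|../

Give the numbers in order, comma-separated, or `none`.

1 → no match
2 → no match
3 → no match
4 → match
5 → no match — must end with "11"
6 → no match

4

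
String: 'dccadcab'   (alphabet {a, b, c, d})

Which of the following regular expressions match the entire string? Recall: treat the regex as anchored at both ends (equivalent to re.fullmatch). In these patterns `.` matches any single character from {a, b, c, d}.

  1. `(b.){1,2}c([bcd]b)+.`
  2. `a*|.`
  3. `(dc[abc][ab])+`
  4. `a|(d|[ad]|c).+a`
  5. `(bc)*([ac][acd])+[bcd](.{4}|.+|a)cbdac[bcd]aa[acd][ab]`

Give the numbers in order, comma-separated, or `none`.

1 → no match — must start with 'b'
2 → no match
3 → match
4 → no match — must end with 'a'
5 → no match

3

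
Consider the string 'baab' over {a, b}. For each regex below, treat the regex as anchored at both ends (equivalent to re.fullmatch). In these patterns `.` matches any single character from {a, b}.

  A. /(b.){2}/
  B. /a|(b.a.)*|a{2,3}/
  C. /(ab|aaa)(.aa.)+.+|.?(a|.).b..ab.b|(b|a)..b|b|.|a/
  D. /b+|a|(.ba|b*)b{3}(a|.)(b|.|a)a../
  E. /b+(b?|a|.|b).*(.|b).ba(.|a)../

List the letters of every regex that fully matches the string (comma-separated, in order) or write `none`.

A → no match
B → match
C → match
D → no match
E → no match

B, C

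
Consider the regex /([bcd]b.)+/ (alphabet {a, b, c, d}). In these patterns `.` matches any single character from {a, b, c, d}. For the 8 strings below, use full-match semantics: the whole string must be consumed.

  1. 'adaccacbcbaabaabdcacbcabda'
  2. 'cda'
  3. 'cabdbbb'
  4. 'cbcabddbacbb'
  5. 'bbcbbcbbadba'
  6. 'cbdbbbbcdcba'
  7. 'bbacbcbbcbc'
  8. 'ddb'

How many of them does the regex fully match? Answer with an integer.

1 → no match
2 → no match
3 → no match
4 → no match
5 → match
6 → no match
7 → no match
8 → no match
Total matched: 1

1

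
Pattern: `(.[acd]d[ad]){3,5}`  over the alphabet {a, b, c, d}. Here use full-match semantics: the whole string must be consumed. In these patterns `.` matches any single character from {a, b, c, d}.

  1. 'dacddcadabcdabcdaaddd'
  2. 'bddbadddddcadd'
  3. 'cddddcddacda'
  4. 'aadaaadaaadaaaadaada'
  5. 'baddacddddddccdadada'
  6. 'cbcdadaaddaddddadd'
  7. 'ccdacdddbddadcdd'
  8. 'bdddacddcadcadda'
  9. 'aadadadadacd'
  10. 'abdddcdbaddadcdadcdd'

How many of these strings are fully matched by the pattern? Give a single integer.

3

1 → no match
2 → no match
3 → match
4 → no match
5 → match
6 → no match
7 → match
8 → no match
9 → no match
10 → no match
Total matched: 3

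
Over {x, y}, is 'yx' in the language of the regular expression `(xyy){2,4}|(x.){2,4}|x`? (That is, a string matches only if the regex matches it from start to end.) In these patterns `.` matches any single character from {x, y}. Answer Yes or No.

No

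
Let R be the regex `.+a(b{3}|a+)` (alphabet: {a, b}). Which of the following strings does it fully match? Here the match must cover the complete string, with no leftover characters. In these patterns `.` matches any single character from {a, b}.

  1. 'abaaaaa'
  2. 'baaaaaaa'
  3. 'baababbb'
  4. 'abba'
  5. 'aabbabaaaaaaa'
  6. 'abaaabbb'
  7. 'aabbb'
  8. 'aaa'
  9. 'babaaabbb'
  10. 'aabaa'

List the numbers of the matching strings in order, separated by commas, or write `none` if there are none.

1 → match
2 → match
3 → match
4 → no match
5 → match
6 → match
7 → match
8 → match
9 → match
10 → match

1, 2, 3, 5, 6, 7, 8, 9, 10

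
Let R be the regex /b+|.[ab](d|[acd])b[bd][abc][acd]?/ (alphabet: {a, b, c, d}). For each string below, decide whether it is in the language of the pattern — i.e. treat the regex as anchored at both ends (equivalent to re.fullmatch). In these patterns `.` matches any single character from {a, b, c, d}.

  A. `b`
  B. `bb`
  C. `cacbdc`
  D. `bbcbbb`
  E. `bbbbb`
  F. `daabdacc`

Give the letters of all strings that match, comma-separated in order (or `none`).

A, B, C, D, E

A → match
B → match
C → match
D → match
E → match
F → no match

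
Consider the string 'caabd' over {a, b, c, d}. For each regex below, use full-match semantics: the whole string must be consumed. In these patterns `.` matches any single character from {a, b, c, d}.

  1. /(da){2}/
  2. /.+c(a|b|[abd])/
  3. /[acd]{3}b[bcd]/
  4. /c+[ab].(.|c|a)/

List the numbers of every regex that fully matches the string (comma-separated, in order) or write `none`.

1 → no match — must start with 'da'
2 → no match
3 → match
4 → no match

3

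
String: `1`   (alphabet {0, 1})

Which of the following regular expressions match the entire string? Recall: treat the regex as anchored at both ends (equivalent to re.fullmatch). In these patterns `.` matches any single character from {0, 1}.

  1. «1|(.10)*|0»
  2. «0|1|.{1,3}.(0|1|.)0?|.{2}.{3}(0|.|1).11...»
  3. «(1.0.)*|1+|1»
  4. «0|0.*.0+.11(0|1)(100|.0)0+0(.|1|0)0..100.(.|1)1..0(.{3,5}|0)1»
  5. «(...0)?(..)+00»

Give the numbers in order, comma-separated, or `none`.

1 → match
2 → match
3 → match
4 → no match — must start with `0`
5 → no match — must end with `00`

1, 2, 3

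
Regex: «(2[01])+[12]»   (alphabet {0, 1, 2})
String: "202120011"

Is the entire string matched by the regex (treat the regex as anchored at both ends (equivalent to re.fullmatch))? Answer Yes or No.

No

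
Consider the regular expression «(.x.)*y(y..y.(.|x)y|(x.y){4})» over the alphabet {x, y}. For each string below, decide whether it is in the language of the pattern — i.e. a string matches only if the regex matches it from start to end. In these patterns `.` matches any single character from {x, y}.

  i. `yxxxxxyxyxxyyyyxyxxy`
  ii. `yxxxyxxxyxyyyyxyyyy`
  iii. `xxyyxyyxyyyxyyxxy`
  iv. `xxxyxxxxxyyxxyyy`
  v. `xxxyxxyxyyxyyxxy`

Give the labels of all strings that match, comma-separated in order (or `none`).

i, iii, v

i → match
ii → no match
iii → match
iv → no match
v → match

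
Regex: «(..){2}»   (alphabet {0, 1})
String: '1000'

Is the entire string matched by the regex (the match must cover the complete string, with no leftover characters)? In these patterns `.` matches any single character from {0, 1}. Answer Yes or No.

Yes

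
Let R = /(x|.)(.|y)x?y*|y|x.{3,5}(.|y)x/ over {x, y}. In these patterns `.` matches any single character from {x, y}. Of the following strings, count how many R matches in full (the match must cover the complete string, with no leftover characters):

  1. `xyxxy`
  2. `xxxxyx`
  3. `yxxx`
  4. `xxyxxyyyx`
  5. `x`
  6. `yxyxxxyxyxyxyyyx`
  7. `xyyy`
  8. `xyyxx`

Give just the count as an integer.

1 → no match
2 → match
3 → no match
4 → no match
5 → no match
6 → no match
7 → match
8 → no match
Total matched: 2

2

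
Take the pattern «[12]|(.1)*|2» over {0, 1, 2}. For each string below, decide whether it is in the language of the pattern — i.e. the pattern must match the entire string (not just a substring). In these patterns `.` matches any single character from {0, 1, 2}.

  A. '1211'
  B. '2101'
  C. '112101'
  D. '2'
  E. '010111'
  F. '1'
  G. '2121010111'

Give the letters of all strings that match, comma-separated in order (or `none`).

B, C, D, E, F, G

A → no match
B → match
C → match
D → match
E → match
F → match
G → match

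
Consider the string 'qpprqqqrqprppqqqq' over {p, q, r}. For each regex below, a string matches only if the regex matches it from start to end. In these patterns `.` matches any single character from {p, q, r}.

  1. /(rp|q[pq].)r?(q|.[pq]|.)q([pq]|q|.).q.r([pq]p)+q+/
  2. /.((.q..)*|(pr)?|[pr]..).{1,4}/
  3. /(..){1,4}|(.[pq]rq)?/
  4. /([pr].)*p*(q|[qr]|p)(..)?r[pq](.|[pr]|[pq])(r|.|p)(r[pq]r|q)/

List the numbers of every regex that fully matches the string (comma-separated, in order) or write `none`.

1

1 → match
2 → no match
3 → no match
4 → no match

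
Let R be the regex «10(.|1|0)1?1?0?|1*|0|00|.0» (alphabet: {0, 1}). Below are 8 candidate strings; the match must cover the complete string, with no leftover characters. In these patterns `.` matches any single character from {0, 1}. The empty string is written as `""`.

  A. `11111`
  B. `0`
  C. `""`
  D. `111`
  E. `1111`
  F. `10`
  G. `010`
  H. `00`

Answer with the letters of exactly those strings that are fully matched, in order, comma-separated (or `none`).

A. `11111` → match
B. `0` → match
C. `""` → match
D. `111` → match
E. `1111` → match
F. `10` → match
G. `010` → no match
H. `00` → match

A, B, C, D, E, F, H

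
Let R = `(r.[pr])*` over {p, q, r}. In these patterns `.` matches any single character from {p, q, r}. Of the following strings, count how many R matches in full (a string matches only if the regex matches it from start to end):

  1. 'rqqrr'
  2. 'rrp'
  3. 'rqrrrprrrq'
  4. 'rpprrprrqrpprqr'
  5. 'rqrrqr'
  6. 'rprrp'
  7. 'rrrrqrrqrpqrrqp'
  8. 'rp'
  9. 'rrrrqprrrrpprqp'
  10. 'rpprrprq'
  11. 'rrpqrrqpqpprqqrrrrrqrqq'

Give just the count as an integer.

3

1 → no match
2 → match
3 → no match
4 → no match
5 → match
6 → no match
7 → no match
8 → no match
9 → match
10 → no match
11 → no match
Total matched: 3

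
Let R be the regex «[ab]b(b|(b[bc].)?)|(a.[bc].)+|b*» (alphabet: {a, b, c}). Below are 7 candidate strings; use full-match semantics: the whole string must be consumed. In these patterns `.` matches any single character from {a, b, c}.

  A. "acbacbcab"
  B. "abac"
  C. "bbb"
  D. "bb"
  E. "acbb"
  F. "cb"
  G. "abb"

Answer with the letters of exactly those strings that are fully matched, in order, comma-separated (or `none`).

C, D, E, G

A → no match
B → no match
C → match
D → match
E → match
F → no match
G → match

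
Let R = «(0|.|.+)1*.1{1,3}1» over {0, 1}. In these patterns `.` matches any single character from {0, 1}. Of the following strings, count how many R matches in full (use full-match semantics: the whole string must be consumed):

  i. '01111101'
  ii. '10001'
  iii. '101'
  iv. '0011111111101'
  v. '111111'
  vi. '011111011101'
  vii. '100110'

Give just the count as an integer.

1

i → no match — must end with '11'
ii → no match — must end with '11'
iii → no match — must end with '11'
iv → no match — must end with '11'
v → match
vi → no match — must end with '11'
vii → no match — must end with '11'
Total matched: 1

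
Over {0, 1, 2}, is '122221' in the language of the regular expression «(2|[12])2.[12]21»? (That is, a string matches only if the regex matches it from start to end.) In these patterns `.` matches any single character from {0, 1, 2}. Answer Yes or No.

Yes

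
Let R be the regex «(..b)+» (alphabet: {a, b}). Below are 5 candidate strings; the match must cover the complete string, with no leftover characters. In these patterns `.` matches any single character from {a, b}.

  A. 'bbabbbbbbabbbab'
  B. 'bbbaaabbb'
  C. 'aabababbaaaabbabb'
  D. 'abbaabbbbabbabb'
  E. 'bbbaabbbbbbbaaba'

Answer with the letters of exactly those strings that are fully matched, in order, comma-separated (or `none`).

D

A → no match
B. 'bbbaaabbb' → no match
C → no match
D → match
E → no match — must end with 'b'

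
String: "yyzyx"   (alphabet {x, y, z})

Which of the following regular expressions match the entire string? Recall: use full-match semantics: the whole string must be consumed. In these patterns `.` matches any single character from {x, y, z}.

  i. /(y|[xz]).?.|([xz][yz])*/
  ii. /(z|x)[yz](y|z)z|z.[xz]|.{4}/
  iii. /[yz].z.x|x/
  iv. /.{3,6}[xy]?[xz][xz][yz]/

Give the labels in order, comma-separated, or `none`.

iii

i → no match
ii → no match
iii → match
iv → no match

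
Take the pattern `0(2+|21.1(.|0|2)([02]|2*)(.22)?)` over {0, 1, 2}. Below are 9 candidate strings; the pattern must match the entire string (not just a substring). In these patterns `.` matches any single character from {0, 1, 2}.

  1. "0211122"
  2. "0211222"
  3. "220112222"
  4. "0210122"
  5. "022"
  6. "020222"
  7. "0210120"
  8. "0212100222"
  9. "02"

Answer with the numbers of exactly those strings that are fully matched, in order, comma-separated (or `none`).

1 → match
2 → no match
3 → no match — must start with "0"
4 → match
5 → match
6 → no match
7 → match
8 → match
9 → match

1, 4, 5, 7, 8, 9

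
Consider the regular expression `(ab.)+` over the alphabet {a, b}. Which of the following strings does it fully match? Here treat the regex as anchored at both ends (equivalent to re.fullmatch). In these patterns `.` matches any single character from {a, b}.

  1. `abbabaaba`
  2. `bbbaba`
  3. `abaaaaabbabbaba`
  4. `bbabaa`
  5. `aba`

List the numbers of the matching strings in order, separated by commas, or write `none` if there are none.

1 → match
2 → no match — must start with `ab`
3 → no match
4 → no match — must start with `ab`
5 → match

1, 5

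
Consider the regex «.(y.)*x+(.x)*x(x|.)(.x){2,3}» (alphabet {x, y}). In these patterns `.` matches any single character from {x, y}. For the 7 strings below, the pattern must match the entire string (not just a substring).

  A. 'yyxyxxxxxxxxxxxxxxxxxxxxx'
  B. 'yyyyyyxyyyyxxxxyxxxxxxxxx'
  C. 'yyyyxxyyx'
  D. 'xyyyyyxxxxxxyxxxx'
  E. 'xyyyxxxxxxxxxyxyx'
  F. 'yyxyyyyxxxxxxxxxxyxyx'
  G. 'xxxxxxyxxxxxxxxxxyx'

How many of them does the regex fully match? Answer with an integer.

5

A → match
B → match
C → no match
D → match
E → match
F → match
G → no match
Total matched: 5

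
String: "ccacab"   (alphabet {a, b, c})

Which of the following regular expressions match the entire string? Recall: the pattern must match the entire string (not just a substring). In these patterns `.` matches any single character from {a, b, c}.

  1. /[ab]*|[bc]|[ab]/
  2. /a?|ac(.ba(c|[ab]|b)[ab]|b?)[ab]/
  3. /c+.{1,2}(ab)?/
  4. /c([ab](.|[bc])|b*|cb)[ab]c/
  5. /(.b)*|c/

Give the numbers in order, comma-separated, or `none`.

3

1 → no match
2 → no match
3 → match
4 → no match — must end with "c"
5 → no match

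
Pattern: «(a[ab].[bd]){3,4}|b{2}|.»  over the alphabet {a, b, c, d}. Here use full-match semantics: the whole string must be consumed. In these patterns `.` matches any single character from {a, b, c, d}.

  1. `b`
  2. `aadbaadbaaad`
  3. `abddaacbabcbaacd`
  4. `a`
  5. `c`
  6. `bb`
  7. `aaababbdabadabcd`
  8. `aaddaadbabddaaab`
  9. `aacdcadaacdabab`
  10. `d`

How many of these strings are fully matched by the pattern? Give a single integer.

9

1 → match
2 → match
3 → match
4 → match
5 → match
6 → match
7 → match
8 → match
9 → no match
10 → match
Total matched: 9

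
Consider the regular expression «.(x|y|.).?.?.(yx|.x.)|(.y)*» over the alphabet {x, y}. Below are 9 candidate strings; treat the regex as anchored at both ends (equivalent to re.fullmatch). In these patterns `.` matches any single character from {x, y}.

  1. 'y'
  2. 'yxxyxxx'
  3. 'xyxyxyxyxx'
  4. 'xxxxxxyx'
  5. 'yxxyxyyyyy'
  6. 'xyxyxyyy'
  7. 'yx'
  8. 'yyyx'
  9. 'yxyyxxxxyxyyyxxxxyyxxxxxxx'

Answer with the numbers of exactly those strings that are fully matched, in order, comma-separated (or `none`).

1 → no match
2 → match
3 → no match
4 → no match
5 → no match
6 → match
7 → no match
8 → no match
9 → no match

2, 6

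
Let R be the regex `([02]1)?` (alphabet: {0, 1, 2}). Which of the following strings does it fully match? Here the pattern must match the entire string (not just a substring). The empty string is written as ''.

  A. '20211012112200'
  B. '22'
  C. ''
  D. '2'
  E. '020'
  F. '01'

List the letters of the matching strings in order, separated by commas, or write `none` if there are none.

A → no match
B → no match
C → match
D → no match
E → no match
F → match

C, F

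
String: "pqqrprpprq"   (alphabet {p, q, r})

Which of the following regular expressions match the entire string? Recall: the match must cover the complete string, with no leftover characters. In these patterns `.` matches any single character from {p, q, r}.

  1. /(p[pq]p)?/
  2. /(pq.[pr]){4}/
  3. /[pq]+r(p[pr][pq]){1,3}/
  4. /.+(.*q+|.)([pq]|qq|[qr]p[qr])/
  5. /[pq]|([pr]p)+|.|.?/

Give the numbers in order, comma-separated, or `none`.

1 → no match
2 → no match
3 → match
4 → match
5 → no match

3, 4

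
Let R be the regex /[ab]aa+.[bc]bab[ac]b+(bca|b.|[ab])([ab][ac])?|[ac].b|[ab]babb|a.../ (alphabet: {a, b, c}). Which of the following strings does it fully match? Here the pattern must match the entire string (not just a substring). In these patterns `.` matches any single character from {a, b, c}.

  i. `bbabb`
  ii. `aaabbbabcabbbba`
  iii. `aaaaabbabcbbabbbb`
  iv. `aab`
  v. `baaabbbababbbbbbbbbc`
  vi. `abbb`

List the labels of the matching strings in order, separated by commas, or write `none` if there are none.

i. `bbabb` → match
ii → no match
iii → no match
iv. `aab` → match
v → match
vi. `abbb` → match

i, iv, v, vi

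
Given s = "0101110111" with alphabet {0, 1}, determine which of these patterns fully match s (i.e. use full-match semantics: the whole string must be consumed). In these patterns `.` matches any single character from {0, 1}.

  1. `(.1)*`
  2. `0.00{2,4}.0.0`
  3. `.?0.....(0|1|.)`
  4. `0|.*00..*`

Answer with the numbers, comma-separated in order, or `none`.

1

1 → match
2 → no match — must end with "0"
3 → no match
4 → no match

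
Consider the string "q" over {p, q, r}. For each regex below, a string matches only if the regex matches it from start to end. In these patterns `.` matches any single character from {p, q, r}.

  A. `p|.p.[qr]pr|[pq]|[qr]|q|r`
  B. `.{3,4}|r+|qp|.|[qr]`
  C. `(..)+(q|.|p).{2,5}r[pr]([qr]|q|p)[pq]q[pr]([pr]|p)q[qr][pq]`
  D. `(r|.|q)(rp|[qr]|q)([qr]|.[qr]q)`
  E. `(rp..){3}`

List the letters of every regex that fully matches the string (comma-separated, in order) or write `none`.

A → match
B → match
C → no match
D → no match
E → no match — must start with "rp"

A, B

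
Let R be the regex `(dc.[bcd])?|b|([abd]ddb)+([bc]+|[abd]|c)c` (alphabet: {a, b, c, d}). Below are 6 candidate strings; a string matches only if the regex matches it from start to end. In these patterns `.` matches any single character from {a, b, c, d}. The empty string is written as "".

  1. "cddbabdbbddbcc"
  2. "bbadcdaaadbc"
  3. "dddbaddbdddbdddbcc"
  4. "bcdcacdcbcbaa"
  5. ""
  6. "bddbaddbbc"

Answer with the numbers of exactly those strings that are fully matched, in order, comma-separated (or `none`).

1 → no match
2 → no match
3 → match
4 → no match
5 → match
6 → match

3, 5, 6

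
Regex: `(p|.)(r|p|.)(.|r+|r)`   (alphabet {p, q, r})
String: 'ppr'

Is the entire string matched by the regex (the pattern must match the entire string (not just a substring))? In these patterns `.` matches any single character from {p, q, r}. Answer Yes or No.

Yes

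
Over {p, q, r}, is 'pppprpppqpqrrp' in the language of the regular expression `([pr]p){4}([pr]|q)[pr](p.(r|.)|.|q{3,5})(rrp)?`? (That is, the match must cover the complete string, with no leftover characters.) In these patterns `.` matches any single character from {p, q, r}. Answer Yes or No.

Yes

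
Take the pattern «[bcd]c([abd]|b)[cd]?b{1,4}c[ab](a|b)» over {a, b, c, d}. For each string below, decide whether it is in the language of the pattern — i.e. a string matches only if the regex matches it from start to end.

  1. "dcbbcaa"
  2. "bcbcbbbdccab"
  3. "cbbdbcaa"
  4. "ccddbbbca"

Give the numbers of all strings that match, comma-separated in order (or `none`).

1

1 → match
2 → no match
3 → no match
4 → no match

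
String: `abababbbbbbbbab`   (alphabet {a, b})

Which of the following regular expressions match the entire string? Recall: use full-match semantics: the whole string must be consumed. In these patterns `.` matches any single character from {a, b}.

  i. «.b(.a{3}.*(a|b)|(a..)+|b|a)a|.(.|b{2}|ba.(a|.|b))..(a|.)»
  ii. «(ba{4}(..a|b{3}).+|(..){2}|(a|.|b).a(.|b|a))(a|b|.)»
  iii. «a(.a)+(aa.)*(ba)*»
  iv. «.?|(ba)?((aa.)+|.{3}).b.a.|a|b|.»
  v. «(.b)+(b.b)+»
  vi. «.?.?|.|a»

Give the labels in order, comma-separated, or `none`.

v

i → no match
ii → no match
iii → no match
iv → no match
v → match
vi → no match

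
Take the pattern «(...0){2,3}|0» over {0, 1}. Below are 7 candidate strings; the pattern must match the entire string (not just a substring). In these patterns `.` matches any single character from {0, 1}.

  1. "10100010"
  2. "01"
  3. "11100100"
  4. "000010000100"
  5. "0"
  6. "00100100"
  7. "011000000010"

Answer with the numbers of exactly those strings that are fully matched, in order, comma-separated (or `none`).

1 → match
2 → no match — must end with "0"
3 → match
4 → match
5 → match
6 → match
7 → match

1, 3, 4, 5, 6, 7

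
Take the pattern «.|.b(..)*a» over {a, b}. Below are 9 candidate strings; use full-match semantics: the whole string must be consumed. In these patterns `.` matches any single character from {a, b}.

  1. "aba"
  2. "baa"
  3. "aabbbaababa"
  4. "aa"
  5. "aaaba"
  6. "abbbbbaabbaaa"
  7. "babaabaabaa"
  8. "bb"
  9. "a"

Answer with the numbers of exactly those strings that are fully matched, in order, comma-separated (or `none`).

1, 6, 9

1 → match
2 → no match
3 → no match
4 → no match
5 → no match
6 → match
7 → no match
8 → no match
9 → match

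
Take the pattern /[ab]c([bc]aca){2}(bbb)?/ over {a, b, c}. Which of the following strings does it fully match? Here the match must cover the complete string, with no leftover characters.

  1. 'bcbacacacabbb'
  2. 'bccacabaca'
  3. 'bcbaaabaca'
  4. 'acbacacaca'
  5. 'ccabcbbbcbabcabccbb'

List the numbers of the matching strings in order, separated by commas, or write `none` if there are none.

1 → match
2. 'bccacabaca' → match
3. 'bcbaaabaca' → no match
4. 'acbacacaca' → match
5 → no match

1, 2, 4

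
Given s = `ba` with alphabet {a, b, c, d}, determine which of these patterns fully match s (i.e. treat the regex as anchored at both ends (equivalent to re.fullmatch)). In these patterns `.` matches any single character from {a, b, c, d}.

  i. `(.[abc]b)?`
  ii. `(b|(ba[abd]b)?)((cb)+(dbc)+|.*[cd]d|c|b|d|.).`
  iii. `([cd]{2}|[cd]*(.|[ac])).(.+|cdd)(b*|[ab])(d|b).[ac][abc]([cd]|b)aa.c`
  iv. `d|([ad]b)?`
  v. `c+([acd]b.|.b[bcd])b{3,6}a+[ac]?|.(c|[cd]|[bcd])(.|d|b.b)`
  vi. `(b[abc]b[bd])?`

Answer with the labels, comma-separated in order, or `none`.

ii

i → no match
ii → match
iii → no match — must end with `c`
iv → no match
v → no match
vi → no match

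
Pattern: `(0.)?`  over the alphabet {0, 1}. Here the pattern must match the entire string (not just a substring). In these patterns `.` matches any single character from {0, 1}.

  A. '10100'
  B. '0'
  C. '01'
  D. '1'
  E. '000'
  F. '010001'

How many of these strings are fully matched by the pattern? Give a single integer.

1

A. '10100' → no match
B. '0' → no match
C. '01' → match
D. '1' → no match
E. '000' → no match
F. '010001' → no match
Total matched: 1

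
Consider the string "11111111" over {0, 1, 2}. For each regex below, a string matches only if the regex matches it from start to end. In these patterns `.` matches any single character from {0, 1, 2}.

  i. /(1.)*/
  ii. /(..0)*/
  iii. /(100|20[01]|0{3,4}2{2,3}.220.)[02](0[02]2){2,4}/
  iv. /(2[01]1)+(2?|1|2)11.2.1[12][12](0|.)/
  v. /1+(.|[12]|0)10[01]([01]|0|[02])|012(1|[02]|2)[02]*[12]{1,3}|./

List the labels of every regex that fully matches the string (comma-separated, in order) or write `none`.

i → match
ii → no match
iii → no match — must end with "2"
iv → no match — must start with "2"
v → no match

i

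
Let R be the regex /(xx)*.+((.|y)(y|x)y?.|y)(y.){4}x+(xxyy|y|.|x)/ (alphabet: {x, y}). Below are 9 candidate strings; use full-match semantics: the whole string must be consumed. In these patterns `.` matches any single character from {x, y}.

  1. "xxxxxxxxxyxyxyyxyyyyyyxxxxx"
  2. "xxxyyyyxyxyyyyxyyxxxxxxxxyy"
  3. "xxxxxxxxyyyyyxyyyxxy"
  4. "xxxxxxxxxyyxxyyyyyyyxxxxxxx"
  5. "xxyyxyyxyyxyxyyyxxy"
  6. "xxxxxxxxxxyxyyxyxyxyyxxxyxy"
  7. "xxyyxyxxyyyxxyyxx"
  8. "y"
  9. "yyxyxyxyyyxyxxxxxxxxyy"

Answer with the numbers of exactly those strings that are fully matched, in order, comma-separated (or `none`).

1, 3, 4, 5, 9

1 → match
2 → no match
3 → match
4 → match
5 → match
6 → no match
7 → no match
8 → no match
9 → match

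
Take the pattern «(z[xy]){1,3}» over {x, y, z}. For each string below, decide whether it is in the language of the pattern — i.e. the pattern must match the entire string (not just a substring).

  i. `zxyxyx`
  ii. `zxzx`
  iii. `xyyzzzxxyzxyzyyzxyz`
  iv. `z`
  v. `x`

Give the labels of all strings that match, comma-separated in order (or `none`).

i → no match
ii → match
iii → no match — must start with `z`
iv → no match
v → no match — must start with `z`

ii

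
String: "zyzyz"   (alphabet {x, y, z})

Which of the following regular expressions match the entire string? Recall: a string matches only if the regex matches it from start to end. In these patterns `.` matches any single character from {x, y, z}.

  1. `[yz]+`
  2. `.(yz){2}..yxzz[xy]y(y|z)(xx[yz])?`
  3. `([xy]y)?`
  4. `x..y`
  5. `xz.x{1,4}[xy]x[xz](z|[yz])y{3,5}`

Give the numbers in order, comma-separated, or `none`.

1 → match
2 → no match
3 → no match
4 → no match — must start with "x"
5 → no match — must start with "xz"

1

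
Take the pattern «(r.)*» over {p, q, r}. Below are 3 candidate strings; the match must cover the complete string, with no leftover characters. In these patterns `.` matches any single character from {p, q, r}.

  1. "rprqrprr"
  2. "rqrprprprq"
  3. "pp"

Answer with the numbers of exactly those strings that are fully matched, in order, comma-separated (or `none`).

1 → match
2 → match
3 → no match

1, 2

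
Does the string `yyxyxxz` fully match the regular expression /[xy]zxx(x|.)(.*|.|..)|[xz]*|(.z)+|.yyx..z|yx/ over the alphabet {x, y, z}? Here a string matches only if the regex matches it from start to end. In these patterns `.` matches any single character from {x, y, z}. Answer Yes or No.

No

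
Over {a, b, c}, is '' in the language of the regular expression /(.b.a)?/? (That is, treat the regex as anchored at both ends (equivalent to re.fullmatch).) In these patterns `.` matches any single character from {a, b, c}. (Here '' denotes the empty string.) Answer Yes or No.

Yes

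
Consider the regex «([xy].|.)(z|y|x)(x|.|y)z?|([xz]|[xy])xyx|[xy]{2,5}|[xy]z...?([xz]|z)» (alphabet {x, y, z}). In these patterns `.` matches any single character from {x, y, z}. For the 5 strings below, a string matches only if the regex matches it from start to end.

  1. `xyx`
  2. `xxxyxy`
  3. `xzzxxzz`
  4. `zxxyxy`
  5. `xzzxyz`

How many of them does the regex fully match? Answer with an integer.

1 → match
2 → no match
3 → no match
4 → no match
5 → match
Total matched: 2

2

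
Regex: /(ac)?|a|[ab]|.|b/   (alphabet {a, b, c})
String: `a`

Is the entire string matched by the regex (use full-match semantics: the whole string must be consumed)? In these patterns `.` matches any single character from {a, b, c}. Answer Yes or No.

Yes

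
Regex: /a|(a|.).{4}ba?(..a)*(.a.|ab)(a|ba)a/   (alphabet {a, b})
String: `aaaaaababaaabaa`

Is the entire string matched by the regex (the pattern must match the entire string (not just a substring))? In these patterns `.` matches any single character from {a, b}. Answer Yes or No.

No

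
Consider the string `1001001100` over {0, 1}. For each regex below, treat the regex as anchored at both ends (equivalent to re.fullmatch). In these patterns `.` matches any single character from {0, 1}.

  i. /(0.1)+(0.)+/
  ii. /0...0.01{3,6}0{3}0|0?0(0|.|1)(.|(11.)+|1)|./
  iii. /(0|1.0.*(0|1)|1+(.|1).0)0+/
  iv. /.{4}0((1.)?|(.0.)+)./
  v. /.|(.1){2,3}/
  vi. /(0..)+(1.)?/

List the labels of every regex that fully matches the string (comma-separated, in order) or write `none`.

iii

i → no match — must start with `0`
ii → no match
iii → match
iv → no match
v → no match
vi → no match — must start with `0`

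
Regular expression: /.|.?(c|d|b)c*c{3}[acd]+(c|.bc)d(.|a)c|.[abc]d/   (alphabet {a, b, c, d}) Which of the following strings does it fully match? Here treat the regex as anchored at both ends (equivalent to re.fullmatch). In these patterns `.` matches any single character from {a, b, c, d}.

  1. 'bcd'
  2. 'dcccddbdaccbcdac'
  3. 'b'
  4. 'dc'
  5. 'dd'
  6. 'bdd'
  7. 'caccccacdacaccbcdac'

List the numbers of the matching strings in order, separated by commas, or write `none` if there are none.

1, 3

1 → match
2 → no match
3 → match
4 → no match
5 → no match
6 → no match
7 → no match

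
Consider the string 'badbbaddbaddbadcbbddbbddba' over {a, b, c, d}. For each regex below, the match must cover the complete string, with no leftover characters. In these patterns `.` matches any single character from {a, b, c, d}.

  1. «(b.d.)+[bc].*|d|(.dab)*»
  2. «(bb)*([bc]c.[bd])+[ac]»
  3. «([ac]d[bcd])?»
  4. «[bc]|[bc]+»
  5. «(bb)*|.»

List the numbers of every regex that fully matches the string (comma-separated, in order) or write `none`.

1 → match
2 → no match
3 → no match
4 → no match
5 → no match

1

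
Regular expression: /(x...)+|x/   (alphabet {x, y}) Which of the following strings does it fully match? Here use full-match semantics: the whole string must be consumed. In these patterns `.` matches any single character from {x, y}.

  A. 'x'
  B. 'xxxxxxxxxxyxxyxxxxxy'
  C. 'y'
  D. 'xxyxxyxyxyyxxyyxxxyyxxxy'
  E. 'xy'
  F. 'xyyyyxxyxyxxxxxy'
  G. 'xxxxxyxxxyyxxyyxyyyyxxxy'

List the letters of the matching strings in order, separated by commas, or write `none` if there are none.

A, B, D

A → match
B → match
C → no match — must start with 'x'
D → match
E → no match
F → no match
G → no match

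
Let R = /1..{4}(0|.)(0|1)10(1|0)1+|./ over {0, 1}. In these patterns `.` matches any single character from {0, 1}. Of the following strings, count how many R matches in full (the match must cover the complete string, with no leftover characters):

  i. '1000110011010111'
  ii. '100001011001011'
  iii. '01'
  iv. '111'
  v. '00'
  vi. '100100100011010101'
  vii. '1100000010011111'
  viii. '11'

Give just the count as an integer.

i → no match
ii → no match
iii → no match
iv → no match
v → no match
vi → no match
vii → match
viii → no match
Total matched: 1

1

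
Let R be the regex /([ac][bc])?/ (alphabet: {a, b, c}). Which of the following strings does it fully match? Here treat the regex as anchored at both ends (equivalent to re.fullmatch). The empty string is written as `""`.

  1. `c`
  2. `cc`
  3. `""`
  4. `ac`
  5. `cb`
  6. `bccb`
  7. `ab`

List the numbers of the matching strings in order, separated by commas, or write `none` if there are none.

2, 3, 4, 5, 7

1 → no match
2 → match
3 → match
4 → match
5 → match
6 → no match
7 → match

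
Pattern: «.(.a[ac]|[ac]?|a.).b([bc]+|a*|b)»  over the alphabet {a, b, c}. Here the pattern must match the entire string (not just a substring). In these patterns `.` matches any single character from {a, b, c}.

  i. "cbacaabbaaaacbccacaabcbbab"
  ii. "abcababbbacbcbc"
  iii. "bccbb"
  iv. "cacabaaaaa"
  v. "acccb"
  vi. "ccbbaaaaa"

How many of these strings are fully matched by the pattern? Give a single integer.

3

i → no match
ii → no match
iii → match
iv → match
v → no match
vi → match
Total matched: 3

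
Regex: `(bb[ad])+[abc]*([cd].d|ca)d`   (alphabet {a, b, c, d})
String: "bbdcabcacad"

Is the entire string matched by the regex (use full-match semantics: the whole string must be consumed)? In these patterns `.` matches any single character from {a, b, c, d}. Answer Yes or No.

Yes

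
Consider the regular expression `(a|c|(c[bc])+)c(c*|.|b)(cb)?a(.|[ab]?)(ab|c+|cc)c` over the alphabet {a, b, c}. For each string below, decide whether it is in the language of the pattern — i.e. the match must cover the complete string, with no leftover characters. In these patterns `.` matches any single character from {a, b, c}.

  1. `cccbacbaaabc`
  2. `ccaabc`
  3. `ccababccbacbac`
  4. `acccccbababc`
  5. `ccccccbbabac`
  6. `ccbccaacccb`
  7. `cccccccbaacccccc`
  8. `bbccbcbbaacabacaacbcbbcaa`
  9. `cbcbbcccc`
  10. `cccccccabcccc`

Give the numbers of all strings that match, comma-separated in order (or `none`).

2, 4, 7, 10

1 → no match
2 → match
3 → no match
4 → match
5 → no match
6 → no match — must end with `c`
7 → match
8 → no match — must end with `c`
9 → no match
10 → match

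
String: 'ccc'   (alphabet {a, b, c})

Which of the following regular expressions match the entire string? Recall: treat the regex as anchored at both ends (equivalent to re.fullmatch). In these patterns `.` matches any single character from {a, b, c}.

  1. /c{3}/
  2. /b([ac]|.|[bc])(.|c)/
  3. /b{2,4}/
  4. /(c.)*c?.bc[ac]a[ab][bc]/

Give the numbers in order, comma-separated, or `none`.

1 → match
2 → no match — must start with 'b'
3 → no match — must start with 'b'
4 → no match

1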